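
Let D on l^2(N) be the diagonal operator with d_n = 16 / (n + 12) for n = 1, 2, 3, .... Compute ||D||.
||D|| = 16/13 (attained at n = 1)

For D diagonal, ||D|| = sup_n |d_n| = sup_n 16/(n + 12). This is positive and strictly decreasing in n, so the supremum is attained at n = 1: d_1 = 16/(1 + 12) = 16/13. Hence ||D|| = 16/13.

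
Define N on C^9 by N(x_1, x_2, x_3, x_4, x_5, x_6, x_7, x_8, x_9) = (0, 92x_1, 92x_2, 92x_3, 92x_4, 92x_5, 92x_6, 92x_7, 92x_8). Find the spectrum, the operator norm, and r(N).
sigma(N) = {0}; ||N|| = 92; r(N) = 0. (N is nilpotent with N^9 = 0.)

On C^9, N is a strictly lower-triangular matrix with 92 on the subdiagonal and zeros elsewhere, so its characteristic polynomial is lambda^9 and every eigenvalue is 0: sigma(N) = {0}. For the operator norm, N e_i = 92e_{i+1} for i = 1, ..., 8 and N e_9 = 0, so the singular values of N are 92 (with multiplicity 8) and 0; hence ||N|| = 92. The spectral radius r(N) = max|lambda| = 0. Note ||N|| > r(N) — characteristic of non-normal nilpotent operators. Indeed N^9 = 0.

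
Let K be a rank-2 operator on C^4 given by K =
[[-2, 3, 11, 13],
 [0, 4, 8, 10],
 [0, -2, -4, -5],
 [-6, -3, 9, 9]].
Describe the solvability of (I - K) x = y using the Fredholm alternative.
(I - K) is invertible (det(I - K) = 129 ≠ 0), so for every y in C^4 the equation (I - K) x = y has a unique solution.

K has rank 2 and factors as K = U V^T = u1 v1^T + u2 v2^T with u1 = (3, 2, -1, 3), v1 = (-2, -1, 3, 3), u2 = (-2, -2, 1, 0), v2 = (-2, -3, -1, -2) (multiplying out reproduces the displayed K). The nonzero eigenvalues of U V^T coincide with those of the 2 x 2 matrix G = V^T U = [[v1·u1, v1·u2], [v2·u1, v2·u2]] = [[-2, 9], [-17, 9]], and by the Sylvester determinant identity det(I_4 - U V^T) = det(I_2 - V^T U) = det([[3, -9], [17, -8]]) = (3)(-8) - (-9)(17) = 129. (Direct check: I - K =
[[3, -3, -11, -13],
 [0, -3, -8, -10],
 [0, 2, 5, 5],
 [6, 3, -9, -8]]
has determinant 129.) The finite-dimensional Fredholm alternative says: either (I - K) is invertible, or ker(I - K) ≠ {0} and then range(I - K) = ker((I - K)^*)^⊥, with dim ker(I - K) = dim ker((I - K)^*). Since det(I - K) ≠ 0, 1 is not an eigenvalue of K and ker(I - K) = {0}, so we are in the first case: for every y there is a unique x = (I - K)^(-1) y. (Explicitly, by the Woodbury identity, (I - U V^T)^(-1) = I + U (I_2 - G)^(-1) V^T.)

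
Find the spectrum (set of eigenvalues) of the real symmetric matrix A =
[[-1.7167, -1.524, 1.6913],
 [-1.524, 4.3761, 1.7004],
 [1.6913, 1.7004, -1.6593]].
sigma(A) ≈ {-4, 0, 5}

A is real symmetric, so its spectrum consists of real eigenvalues. Expanding the characteristic polynomial of the displayed matrix gives
  det(λ I - A) = p(λ) = λ^3 + (-1)λ^2 + (-20)λ + (0).
Solving p(λ) = 0 yields eigenvalues ≈ -4, 0, 5. (A is shown rounded to 4 decimals, so these recover the underlying integer eigenvalues to within that precision.)
Verification: the trace of A = 1 equals the sum of eigenvalues 1, and det(A) ≈ -0.0007 matches the eigenvalue product 0.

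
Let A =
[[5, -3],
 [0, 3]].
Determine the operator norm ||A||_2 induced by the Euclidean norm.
||A||_2 = sqrt((43 + sqrt(949))/2) ≈ 6.0748 (= sqrt(largest eigenvalue of A^T A))

||A||_2 = sigma_max(A) = sqrt(lambda_max(A^T A)). Form the symmetric matrix M = A^T A =
[[25, -15],
 [-15, 18]].
Its characteristic polynomial (trace, determinant of M give the coefficients) is
  p(λ) = det(λ I - M) = λ^2 - 43λ + 225.
For λ^2 - 43λ + 225 the discriminant is 949. It is nonnegative but not a perfect square, so the roots are real and irrational: λ = (43 ± sqrt(949))/2 ≈ 36.9029, 6.0971.
So the eigenvalues of A^T A are ≈ 6.0971, 36.9029 (all ≥ 0, as they must be for A^T A). The largest is λ_max = (43 + sqrt(949))/2 ≈ 36.9029, hence ||A||_2 = sqrt(λ_max) = sqrt((43 + sqrt(949))/2) ≈ 6.0748.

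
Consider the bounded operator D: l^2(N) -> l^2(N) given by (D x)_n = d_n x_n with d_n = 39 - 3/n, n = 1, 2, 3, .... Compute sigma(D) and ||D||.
sigma(D) = {39 - 3/n : n ≥ 1} ∪ {39}; ||D|| = 39

A bounded diagonal operator on l^2 with diagonal entries d_n has spectrum equal to the closure of {d_n : n ≥ 1}: every d_n is an eigenvalue (with eigenvector e_n), so {d_n} ⊂ sigma(D); the spectrum is closed, so its closure is too; and for lambda not in the closure, (D - lambda I) has bounded inverse (the diagonal entries 1/(d_n - lambda) are bounded). For our sequence d_n = 39 - 3/n, n = 1, 2, 3, ...:
  - {d_n} = {39 - 3/n : n ≥ 1}; the only limit point is 39
  - closure = {39 - 3/n : n ≥ 1} ∪ {39}
For the norm: a diagonal operator has ||D|| = sup_n |d_n|. Here d_n = 39 - 3/n increases monotonically from d_1 = 36 toward 39, with all terms in [36, 39); so sup_n |d_n| = 39 (the supremum is the limit, not attained). So ||D|| = 39.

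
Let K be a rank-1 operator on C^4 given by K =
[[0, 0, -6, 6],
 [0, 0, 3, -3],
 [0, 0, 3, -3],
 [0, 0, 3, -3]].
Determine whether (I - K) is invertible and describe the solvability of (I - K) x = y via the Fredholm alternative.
(I - K) is invertible (det(I - K) = 1 ≠ 0), so for every y in C^4 the equation (I - K) x = y has a unique solution.

K has rank 1, so it is an outer product K = u v^T: every row of K is a multiple of one row vector. Reading off the entries, u = (2, -1, -1, -1) and v = (0, 0, -3, 3) (row i of K equals u_i·v^T). A rank-one matrix u v^T satisfies K u = u (v·u) and kills the (3)-dimensional subspace v^⊥, so its characteristic polynomial is lambda^3 (lambda - v·u) with v·u = tr K = 0. Hence the eigenvalues of I - K are 1 (multiplicity 3) and 1 - (0) = 1, so det(I - K) = 1. (Direct check: I - K =
[[1, 0, 6, -6],
 [0, 1, -3, 3],
 [0, 0, -2, 3],
 [0, 0, -3, 4]]
has determinant 1.) The finite-dimensional Fredholm alternative says: either (I - K) is invertible, or ker(I - K) ≠ {0} and then range(I - K) = ker((I - K)^*)^⊥, with dim ker(I - K) = dim ker((I - K)^*). Since det(I - K) ≠ 0, 1 is not an eigenvalue of K and ker(I - K) = {0}, so we are in the first case: for every y there is a unique x = (I - K)^(-1) y. Explicitly, by the Sherman–Morrison formula, (I - u v^T)^(-1) = I + u v^T/(1 - v·u), i.e. (I - K)^(-1) = I + K.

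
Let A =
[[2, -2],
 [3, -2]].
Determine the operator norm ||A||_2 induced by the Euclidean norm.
||A||_2 = sqrt((21 + sqrt(425))/2) ≈ 4.5616 (= sqrt(largest eigenvalue of A^T A))

||A||_2 = sigma_max(A) = sqrt(lambda_max(A^T A)). Form the symmetric matrix M = A^T A =
[[13, -10],
 [-10, 8]].
Its characteristic polynomial (trace, determinant of M give the coefficients) is
  p(λ) = det(λ I - M) = λ^2 - 21λ + 4.
For λ^2 - 21λ + 4 the discriminant is 425. It is nonnegative but not a perfect square, so the roots are real and irrational: λ = (21 ± sqrt(425))/2 ≈ 20.8078, 0.1922.
So the eigenvalues of A^T A are ≈ 0.1922, 20.8078 (all ≥ 0, as they must be for A^T A). The largest is λ_max = (21 + sqrt(425))/2 ≈ 20.8078, hence ||A||_2 = sqrt(λ_max) = sqrt((21 + sqrt(425))/2) ≈ 4.5616.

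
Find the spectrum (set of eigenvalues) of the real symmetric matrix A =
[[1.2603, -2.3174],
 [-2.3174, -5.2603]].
sigma(A) ≈ {-6, 2}

A is real symmetric, so its spectrum consists of real eigenvalues. Expanding the characteristic polynomial of the displayed matrix gives
  det(λ I - A) = p(λ) = λ^2 + (4)λ + (-12).
Solving p(λ) = 0 yields eigenvalues ≈ -6, 2. (A is shown rounded to 4 decimals, so these recover the underlying integer eigenvalues to within that precision.)
Verification: the trace of A = -4 equals the sum of eigenvalues -4, and det(A) ≈ -11.9999 matches the eigenvalue product -12.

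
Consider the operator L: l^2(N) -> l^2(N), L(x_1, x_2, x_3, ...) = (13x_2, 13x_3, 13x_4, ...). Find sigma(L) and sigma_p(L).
sigma(L) = closed disk {z in C : |z| ≤ 13}; sigma_p(L) = open disk {z in C : |z| < 13}

Note L = 13·V where V is the unit left shift (V x)_k = x_{k+1}; so sigma(L) = 13·sigma(V) and ||L|| = 13||V||. ||L x||^2 = 169sum_{k≥2} |x_k|^2 ≤ 169||x||^2, with equality on {x : x_1 = 0}, so ||L|| = 13. For any lambda with |lambda| < 13, set r = lambda/13 (|r| < 1); the vector x = (1, r, r^2, ...) is in l^2 and satisfies L x = 13(r, r^2, ...) = lambda x, so lambda is an eigenvalue. On the boundary |lambda| = 13 the geometric series diverges, so no l^2 eigenvector exists, but these lambda lie in the approximate point spectrum. Hence sigma(L) is the closed disk of radius 13 and sigma_p(L) is the open disk.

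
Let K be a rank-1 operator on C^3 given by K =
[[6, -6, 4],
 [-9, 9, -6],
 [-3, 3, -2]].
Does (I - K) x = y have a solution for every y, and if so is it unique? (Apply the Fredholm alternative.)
(I - K) is invertible (det(I - K) = -12 ≠ 0), so for every y in C^3 the equation (I - K) x = y has a unique solution.

K has rank 1, so it is an outer product K = u v^T: every row of K is a multiple of one row vector. Reading off the entries, u = (2, -3, -1) and v = (3, -3, 2) (row i of K equals u_i·v^T). A rank-one matrix u v^T satisfies K u = u (v·u) and kills the (2)-dimensional subspace v^⊥, so its characteristic polynomial is lambda^2 (lambda - v·u) with v·u = tr K = 13. Hence the eigenvalues of I - K are 1 (multiplicity 2) and 1 - (13) = -12, so det(I - K) = -12. (Direct check: I - K =
[[-5, 6, -4],
 [9, -8, 6],
 [3, -3, 3]]
has determinant -12.) The finite-dimensional Fredholm alternative says: either (I - K) is invertible, or ker(I - K) ≠ {0} and then range(I - K) = ker((I - K)^*)^⊥, with dim ker(I - K) = dim ker((I - K)^*). Since det(I - K) ≠ 0, 1 is not an eigenvalue of K and ker(I - K) = {0}, so we are in the first case: for every y there is a unique x = (I - K)^(-1) y. Explicitly, by the Sherman–Morrison formula, (I - u v^T)^(-1) = I + u v^T/(1 - v·u), i.e. (I - K)^(-1) = I + K/(-12).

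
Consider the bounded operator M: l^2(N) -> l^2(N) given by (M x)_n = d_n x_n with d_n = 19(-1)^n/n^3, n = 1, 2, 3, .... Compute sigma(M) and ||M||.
sigma(M) = {19(-1)^n/n^3 : n ≥ 1} ∪ {0}; ||M|| = 19

A bounded diagonal operator on l^2 with diagonal entries d_n has spectrum equal to the closure of {d_n : n ≥ 1}: every d_n is an eigenvalue (with eigenvector e_n), so {d_n} ⊂ sigma(M); the spectrum is closed, so its closure is too; and for lambda not in the closure, (M - lambda I) has bounded inverse (the diagonal entries 1/(d_n - lambda) are bounded). For our sequence d_n = 19(-1)^n/n^3, n = 1, 2, 3, ...:
  - {d_n} = {19(-1)^n/n^3 : n ≥ 1}; the only limit point is 0
  - closure = {19(-1)^n/n^3 : n ≥ 1} ∪ {0}
For the norm: a diagonal operator has ||M|| = sup_n |d_n|. Here |d_n| = 19/n^3 is decreasing, so sup_n |d_n| = |d_1| = 19. So ||M|| = 19.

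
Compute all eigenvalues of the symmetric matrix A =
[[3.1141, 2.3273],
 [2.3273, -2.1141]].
sigma(A) ≈ {-3, 4}

A is real symmetric, so its spectrum consists of real eigenvalues. Expanding the characteristic polynomial of the displayed matrix gives
  det(λ I - A) = p(λ) = λ^2 + (-1)λ + (-12).
Solving p(λ) = 0 yields eigenvalues ≈ -3, 4. (A is shown rounded to 4 decimals, so these recover the underlying integer eigenvalues to within that precision.)
Verification: the trace of A = 1 equals the sum of eigenvalues 1, and det(A) ≈ -11.9998 matches the eigenvalue product -12.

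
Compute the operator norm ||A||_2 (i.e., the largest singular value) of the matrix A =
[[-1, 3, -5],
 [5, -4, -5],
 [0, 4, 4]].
||A||_2 ≈ 9.539 (= sqrt(largest eigenvalue of A^T A))

||A||_2 = sigma_max(A) = sqrt(lambda_max(A^T A)). Form the symmetric matrix M = A^T A =
[[26, -23, -20],
 [-23, 41, 21],
 [-20, 21, 66]].
Its characteristic polynomial (trace, sum of principal 2x2 minors, determinant of M give the coefficients) is
  p(λ) = det(λ I - M) = λ^3 - 133λ^2 + 4118λ - 26896.
No integer candidate from the rational root theorem (±divisors of 26896) is a root, so the roots are irrational. The cubic discriminant is Δ = 13154035300 > 0, so there are three distinct real roots. p(8) = -1952 and p(9) = 122 have opposite signs, so a root lies in (8, 9); Newton's method refines it to λ ≈ 8.9382. p(33) = 98 and p(34) = -1328 have opposite signs, so a root lies in (33, 34); Newton's method refines it to λ ≈ 33.0702. p(90) = -4576 and p(91) = 40 have opposite signs, so a root lies in (90, 91); Newton's method refines it to λ ≈ 90.9916. Check (Vieta): the three roots sum to 133, matching tr M = 133.
So the eigenvalues of A^T A are ≈ 8.9382, 33.0702, 90.9916 (all ≥ 0, as they must be for A^T A). The largest is λ_max ≈ 90.9916, hence ||A||_2 = sqrt(λ_max) ≈ 9.539.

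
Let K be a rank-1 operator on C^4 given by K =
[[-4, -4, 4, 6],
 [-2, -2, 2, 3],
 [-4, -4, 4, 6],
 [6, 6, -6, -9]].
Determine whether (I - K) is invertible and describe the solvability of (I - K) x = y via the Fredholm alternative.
(I - K) is invertible (det(I - K) = 12 ≠ 0), so for every y in C^4 the equation (I - K) x = y has a unique solution.

K has rank 1, so it is an outer product K = u v^T: every row of K is a multiple of one row vector. Reading off the entries, u = (-2, -1, -2, 3) and v = (2, 2, -2, -3) (row i of K equals u_i·v^T). A rank-one matrix u v^T satisfies K u = u (v·u) and kills the (3)-dimensional subspace v^⊥, so its characteristic polynomial is lambda^3 (lambda - v·u) with v·u = tr K = -11. Hence the eigenvalues of I - K are 1 (multiplicity 3) and 1 - (-11) = 12, so det(I - K) = 12. (Direct check: I - K =
[[5, 4, -4, -6],
 [2, 3, -2, -3],
 [4, 4, -3, -6],
 [-6, -6, 6, 10]]
has determinant 12.) The finite-dimensional Fredholm alternative says: either (I - K) is invertible, or ker(I - K) ≠ {0} and then range(I - K) = ker((I - K)^*)^⊥, with dim ker(I - K) = dim ker((I - K)^*). Since det(I - K) ≠ 0, 1 is not an eigenvalue of K and ker(I - K) = {0}, so we are in the first case: for every y there is a unique x = (I - K)^(-1) y. Explicitly, by the Sherman–Morrison formula, (I - u v^T)^(-1) = I + u v^T/(1 - v·u), i.e. (I - K)^(-1) = I + K/(12).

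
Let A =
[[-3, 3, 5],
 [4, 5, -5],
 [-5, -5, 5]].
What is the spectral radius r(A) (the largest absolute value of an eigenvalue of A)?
r(A) ≈ 9.2926

The eigenvalues of A are the roots of its characteristic polynomial. With M = A (coefficients from the trace, the sum of principal 2x2 minors, and det A):
  p(λ) = det(λ I - M) = λ^3 - 7λ^2 - 17λ - 40.
No integer candidate from the rational root theorem (±divisors of 40) is a root, so the roots are irrational. The cubic discriminant is Δ = -149947 < 0, so there is one real root and a complex-conjugate pair. p(9) = -31 and p(10) = 90 have opposite signs, so a root lies in (9, 10); Newton's method refines it to λ ≈ 9.2926. Dividing out (λ - (9.2926)) leaves approximately λ^2 + 2.2926λ + 4.3045. For λ^2 + 2.2926λ + 4.3045 the discriminant is -11.9618. It is negative, so the remaining roots are the complex-conjugate pair λ ≈ -1.1463 ± 1.7293i. Their product equals the constant term, so |λ|^2 ≈ 4.3045 and |λ| ≈ 2.0747.
Thus the eigenvalues (to 4 decimals) are 9.2926 (modulus 9.2926); -1.1463 ± 1.7293i (modulus 2.0747). The spectral radius is the largest modulus: r(A) ≈ 9.2926. (Cross-check: r(A) ≤ ||A||_2 ≈ 12.2846; equality holds whenever A is normal, though it can also hold for some non-normal A.)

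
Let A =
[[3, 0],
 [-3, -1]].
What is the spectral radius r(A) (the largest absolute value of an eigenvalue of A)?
r(A) = 3

The eigenvalues of A are the roots of its characteristic polynomial. With M = A (coefficients from the trace and determinant):
  p(λ) = det(λ I - M) = λ^2 - 2λ - 3.
For λ^2 - 2λ - 3 the discriminant is 16. It is a perfect square (4^2), so the roots are rational: λ = (2 ± 4)/2 = 3, -1.
Thus the eigenvalues (to 4 decimals) are 3 (modulus 3); -1 (modulus 1). The spectral radius is the largest modulus: r(A) = 3. (Cross-check: r(A) ≤ ||A||_2 ≈ 4.3028; equality holds whenever A is normal, though it can also hold for some non-normal A.)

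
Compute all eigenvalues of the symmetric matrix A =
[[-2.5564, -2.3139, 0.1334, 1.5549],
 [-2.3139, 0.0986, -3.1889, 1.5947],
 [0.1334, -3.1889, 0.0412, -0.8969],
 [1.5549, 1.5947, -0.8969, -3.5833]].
sigma(A) ≈ {-6, -3, -1, 4}

A is real symmetric, so its spectrum consists of real eigenvalues. Expanding the characteristic polynomial of the displayed matrix gives
  det(λ I - A) = p(λ) = λ^4 + (6)λ^3 + (-13)λ^2 + (-89.9967)λ + (-71.9954).
Solving p(λ) = 0 yields eigenvalues ≈ -6, -3, -1, 4. (A is shown rounded to 4 decimals, so these recover the underlying integer eigenvalues to within that precision.)
Verification: the trace of A = -6 equals the sum of eigenvalues -6, and det(A) ≈ -71.9954 matches the eigenvalue product -72.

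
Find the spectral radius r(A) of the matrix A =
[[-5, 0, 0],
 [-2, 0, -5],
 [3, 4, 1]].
r(A) = 5

The eigenvalues of A are the roots of its characteristic polynomial. With M = A (coefficients from the trace, the sum of principal 2x2 minors, and det A):
  p(λ) = det(λ I - M) = λ^3 + 4λ^2 + 15λ + 100.
By the rational root theorem any rational root is an integer divisor of 100. Testing λ = -5: p(-5) = -125 + 100 - 75 + 100 = 0, so λ = -5 is a root. Dividing out (λ + 5) leaves p(λ) = (λ + 5)(λ^2 - λ + 20). For λ^2 - λ + 20 the discriminant is -79. It is negative, so the roots are the complex-conjugate pair λ = 1/2 ± (sqrt(79)/2) i ≈ 0.5 ± 4.4441i. For a conjugate pair the product of the roots equals the constant term, so |λ|^2 = 20 and |λ| = sqrt(20) ≈ 4.4721.
Thus the eigenvalues (to 4 decimals) are 0.5 ± 4.4441i (modulus 4.4721); -5 (modulus 5). The spectral radius is the largest modulus: r(A) = 5. (Cross-check: r(A) ≤ ||A||_2 ≈ 7.1197; equality holds whenever A is normal, though it can also hold for some non-normal A.)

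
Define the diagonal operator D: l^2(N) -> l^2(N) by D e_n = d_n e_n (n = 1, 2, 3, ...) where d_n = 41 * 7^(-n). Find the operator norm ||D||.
||D|| = 41/7 (attained at n = 1)

For D diagonal, ||D|| = sup_n |d_n|. The sequence d_n = 41 * 7^(-n) is positive and strictly decreasing (ratio 7^(-1) < 1), so the supremum is d_1 = 41/7. Hence ||D|| = 41/7.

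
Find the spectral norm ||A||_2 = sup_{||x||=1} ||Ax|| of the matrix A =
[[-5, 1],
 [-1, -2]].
||A||_2 = sqrt((31 + sqrt(477))/2) ≈ 5.1401 (= sqrt(largest eigenvalue of A^T A))

||A||_2 = sigma_max(A) = sqrt(lambda_max(A^T A)). Form the symmetric matrix M = A^T A =
[[26, -3],
 [-3, 5]].
Its characteristic polynomial (trace, determinant of M give the coefficients) is
  p(λ) = det(λ I - M) = λ^2 - 31λ + 121.
For λ^2 - 31λ + 121 the discriminant is 477. It is nonnegative but not a perfect square, so the roots are real and irrational: λ = (31 ± sqrt(477))/2 ≈ 26.4202, 4.5798.
So the eigenvalues of A^T A are ≈ 4.5798, 26.4202 (all ≥ 0, as they must be for A^T A). The largest is λ_max = (31 + sqrt(477))/2 ≈ 26.4202, hence ||A||_2 = sqrt(λ_max) = sqrt((31 + sqrt(477))/2) ≈ 5.1401.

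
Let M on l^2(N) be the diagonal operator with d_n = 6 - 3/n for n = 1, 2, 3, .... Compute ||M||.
||M|| = 6

For a diagonal operator on l^2 with entries d_n, ||M|| = sup_n |d_n|. Here d_1 = 3, d_2 = 9/2, ..., and d_n = 6 - 3/n increases monotonically toward 6. All terms lie in [3, 6), so |d_n| = d_n and the supremum is the limit 6, which is not attained by any individual d_n. Hence ||M|| = 6.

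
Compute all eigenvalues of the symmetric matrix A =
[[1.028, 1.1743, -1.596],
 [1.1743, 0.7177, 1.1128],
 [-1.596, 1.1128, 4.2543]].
sigma(A) ≈ {-1, 2, 5}

A is real symmetric, so its spectrum consists of real eigenvalues. Expanding the characteristic polynomial of the displayed matrix gives
  det(λ I - A) = p(λ) = λ^3 + (-6)λ^2 + (3)λ + (10).
Solving p(λ) = 0 yields eigenvalues ≈ -1, 2, 5. (A is shown rounded to 4 decimals, so these recover the underlying integer eigenvalues to within that precision.)
Verification: the trace of A = 6 equals the sum of eigenvalues 6, and det(A) ≈ -10.0001 matches the eigenvalue product -10.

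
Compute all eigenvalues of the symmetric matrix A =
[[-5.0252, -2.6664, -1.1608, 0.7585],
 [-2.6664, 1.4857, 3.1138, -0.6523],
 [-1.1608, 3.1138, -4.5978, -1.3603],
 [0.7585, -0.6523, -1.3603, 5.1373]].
sigma(A) ≈ {-6, 3, 6} (-6 with multiplicity 2)

A is real symmetric, so its spectrum consists of real eigenvalues. Expanding the characteristic polynomial of the displayed matrix gives
  det(λ I - A) = p(λ) = λ^4 + (3)λ^3 + (-54)λ^2 + (-108)λ + (648.0022).
Solving p(λ) = 0 yields eigenvalues ≈ -6, -6, 3, 6. (A is shown rounded to 4 decimals, so these recover the underlying integer eigenvalues to within that precision.)
Verification: the trace of A = -3 equals the sum of eigenvalues -3, and det(A) ≈ 648.0022 matches the eigenvalue product 648.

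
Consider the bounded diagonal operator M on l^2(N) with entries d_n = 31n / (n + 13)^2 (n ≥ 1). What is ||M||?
||M|| = 31/52 (attained at n = 13)

For M diagonal, ||M|| = sup_n |d_n|. Treat f(x) = 31x / (x + 13)^2 for real x > 0. By the quotient rule, f'(x) = 31(13 - x)/(x + 13)^3, which is positive for x < 13 and negative for x > 13. So f has a unique maximum at x = 13, and since 13 is a positive integer, the supremum over n ≥ 1 is attained at n = 13: d_13 = 31·13/(13 + 13)^2 = 31·13/676 = 31/52. Hence ||M|| = 31/52.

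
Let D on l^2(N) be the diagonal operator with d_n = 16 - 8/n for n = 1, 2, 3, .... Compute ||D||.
||D|| = 16

For a diagonal operator on l^2 with entries d_n, ||D|| = sup_n |d_n|. Here d_1 = 8, d_2 = 12, ..., and d_n = 16 - 8/n increases monotonically toward 16. All terms lie in [8, 16), so |d_n| = d_n and the supremum is the limit 16, which is not attained by any individual d_n. Hence ||D|| = 16.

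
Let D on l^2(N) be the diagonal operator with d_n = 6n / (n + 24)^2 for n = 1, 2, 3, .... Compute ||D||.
||D|| = 1/16 (attained at n = 24)

For D diagonal, ||D|| = sup_n |d_n|. Treat f(x) = 6x / (x + 24)^2 for real x > 0. By the quotient rule, f'(x) = 6(24 - x)/(x + 24)^3, which is positive for x < 24 and negative for x > 24. So f has a unique maximum at x = 24, and since 24 is a positive integer, the supremum over n ≥ 1 is attained at n = 24: d_24 = 6·24/(24 + 24)^2 = 6·24/2304 = 1/16. Hence ||D|| = 1/16.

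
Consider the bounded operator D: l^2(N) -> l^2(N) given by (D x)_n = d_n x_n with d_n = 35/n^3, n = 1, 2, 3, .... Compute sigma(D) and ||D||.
sigma(D) = {35/n^3 : n ≥ 1} ∪ {0}; ||D|| = 35

A bounded diagonal operator on l^2 with diagonal entries d_n has spectrum equal to the closure of {d_n : n ≥ 1}: every d_n is an eigenvalue (with eigenvector e_n), so {d_n} ⊂ sigma(D); the spectrum is closed, so its closure is too; and for lambda not in the closure, (D - lambda I) has bounded inverse (the diagonal entries 1/(d_n - lambda) are bounded). For our sequence d_n = 35/n^3, n = 1, 2, 3, ...:
  - {d_n} = {35/n^3 : n ≥ 1}; the only limit point is 0
  - closure = {35/n^3 : n ≥ 1} ∪ {0}
For the norm: a diagonal operator has ||D|| = sup_n |d_n|. Here d_n = 35/n^3 is positive and decreasing, so sup_n |d_n| = d_1 = 35. So ||D|| = 35.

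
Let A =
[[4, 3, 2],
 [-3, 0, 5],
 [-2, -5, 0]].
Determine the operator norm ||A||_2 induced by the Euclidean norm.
||A||_2 ≈ 7.3241 (= sqrt(largest eigenvalue of A^T A))

||A||_2 = sigma_max(A) = sqrt(lambda_max(A^T A)). Form the symmetric matrix M = A^T A =
[[29, 22, -7],
 [22, 34, 6],
 [-7, 6, 29]].
Its characteristic polynomial (trace, sum of principal 2x2 minors, determinant of M give the coefficients) is
  p(λ) = det(λ I - M) = λ^3 - 92λ^2 + 2244λ - 10000.
No integer candidate from the rational root theorem (±divisors of 10000) is a root, so the roots are irrational. The cubic discriminant is Δ = 734925568 > 0, so there are three distinct real roots. p(5) = -955 and p(6) = 368 have opposite signs, so a root lies in (5, 6); Newton's method refines it to λ ≈ 5.7101. p(32) = 368 and p(33) = -199 have opposite signs, so a root lies in (32, 33); Newton's method refines it to λ ≈ 32.6468. p(53) = -619 and p(54) = 368 have opposite signs, so a root lies in (53, 54); Newton's method refines it to λ ≈ 53.6431. Check (Vieta): the three roots sum to 92, matching tr M = 92.
So the eigenvalues of A^T A are ≈ 5.7101, 32.6468, 53.6431 (all ≥ 0, as they must be for A^T A). The largest is λ_max ≈ 53.6431, hence ||A||_2 = sqrt(λ_max) ≈ 7.3241.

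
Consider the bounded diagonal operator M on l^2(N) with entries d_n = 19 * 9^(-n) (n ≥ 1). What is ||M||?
||M|| = 19/9 (attained at n = 1)

For M diagonal, ||M|| = sup_n |d_n|. The sequence d_n = 19 * 9^(-n) is positive and strictly decreasing (ratio 9^(-1) < 1), so the supremum is d_1 = 19/9. Hence ||M|| = 19/9.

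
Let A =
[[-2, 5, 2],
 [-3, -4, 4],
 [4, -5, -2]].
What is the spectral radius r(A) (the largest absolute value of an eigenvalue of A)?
r(A) = sqrt(56) ≈ 7.4833

The eigenvalues of A are the roots of its characteristic polynomial. With M = A (coefficients from the trace, the sum of principal 2x2 minors, and det A):
  p(λ) = det(λ I - M) = λ^3 + 8λ^2 + 47λ - 56.
By the rational root theorem any rational root is an integer divisor of 56. Testing λ = 1: p(1) = 1 + 8 + 47 - 56 = 0, so λ = 1 is a root. Dividing out (λ - 1) leaves p(λ) = (λ - 1)(λ^2 + 9λ + 56). For λ^2 + 9λ + 56 the discriminant is -143. It is negative, so the roots are the complex-conjugate pair λ = -9/2 ± (sqrt(143)/2) i ≈ -4.5 ± 5.9791i. For a conjugate pair the product of the roots equals the constant term, so |λ|^2 = 56 and |λ| = sqrt(56) ≈ 7.4833.
Thus the eigenvalues (to 4 decimals) are -4.5 ± 5.9791i (modulus 7.4833); 1 (modulus 1). The spectral radius is the largest modulus: r(A) = sqrt(56) ≈ 7.4833. (Cross-check: r(A) ≤ ||A||_2 ≈ 8.7697; equality holds whenever A is normal, though it can also hold for some non-normal A.)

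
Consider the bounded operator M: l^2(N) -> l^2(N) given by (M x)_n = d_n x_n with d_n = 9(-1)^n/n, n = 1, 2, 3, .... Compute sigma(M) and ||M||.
sigma(M) = {9(-1)^n/n : n ≥ 1} ∪ {0}; ||M|| = 9

A bounded diagonal operator on l^2 with diagonal entries d_n has spectrum equal to the closure of {d_n : n ≥ 1}: every d_n is an eigenvalue (with eigenvector e_n), so {d_n} ⊂ sigma(M); the spectrum is closed, so its closure is too; and for lambda not in the closure, (M - lambda I) has bounded inverse (the diagonal entries 1/(d_n - lambda) are bounded). For our sequence d_n = 9(-1)^n/n, n = 1, 2, 3, ...:
  - {d_n} = {9(-1)^n/n : n ≥ 1}; the only limit point is 0
  - closure = {9(-1)^n/n : n ≥ 1} ∪ {0}
For the norm: a diagonal operator has ||M|| = sup_n |d_n|. Here |d_n| = 9/n is decreasing, so sup_n |d_n| = |d_1| = 9. So ||M|| = 9.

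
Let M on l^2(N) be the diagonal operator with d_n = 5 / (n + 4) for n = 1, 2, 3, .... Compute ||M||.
||M|| = 1 (attained at n = 1)

For M diagonal, ||M|| = sup_n |d_n| = sup_n 5/(n + 4). This is positive and strictly decreasing in n, so the supremum is attained at n = 1: d_1 = 5/(1 + 4) = 1. Hence ||M|| = 1.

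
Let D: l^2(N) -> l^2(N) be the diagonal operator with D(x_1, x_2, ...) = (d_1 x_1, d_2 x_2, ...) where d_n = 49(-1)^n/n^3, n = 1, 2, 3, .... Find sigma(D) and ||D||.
sigma(D) = {49(-1)^n/n^3 : n ≥ 1} ∪ {0}; ||D|| = 49

A bounded diagonal operator on l^2 with diagonal entries d_n has spectrum equal to the closure of {d_n : n ≥ 1}: every d_n is an eigenvalue (with eigenvector e_n), so {d_n} ⊂ sigma(D); the spectrum is closed, so its closure is too; and for lambda not in the closure, (D - lambda I) has bounded inverse (the diagonal entries 1/(d_n - lambda) are bounded). For our sequence d_n = 49(-1)^n/n^3, n = 1, 2, 3, ...:
  - {d_n} = {49(-1)^n/n^3 : n ≥ 1}; the only limit point is 0
  - closure = {49(-1)^n/n^3 : n ≥ 1} ∪ {0}
For the norm: a diagonal operator has ||D|| = sup_n |d_n|. Here |d_n| = 49/n^3 is decreasing, so sup_n |d_n| = |d_1| = 49. So ||D|| = 49.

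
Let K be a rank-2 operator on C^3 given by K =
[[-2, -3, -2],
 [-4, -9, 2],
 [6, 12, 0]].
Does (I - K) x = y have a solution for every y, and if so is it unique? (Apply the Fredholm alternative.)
(I - K) is invertible (det(I - K) = 6 ≠ 0), so for every y in C^3 the equation (I - K) x = y has a unique solution.

K has rank 2 and factors as K = U V^T = u1 v1^T + u2 v2^T with u1 = (1, 2, -3), v1 = (-2, -3, -2), u2 = (0, -3, 3), v2 = (0, 1, -2) (multiplying out reproduces the displayed K). The nonzero eigenvalues of U V^T coincide with those of the 2 x 2 matrix G = V^T U = [[v1·u1, v1·u2], [v2·u1, v2·u2]] = [[-2, 3], [8, -9]], and by the Sylvester determinant identity det(I_3 - U V^T) = det(I_2 - V^T U) = det([[3, -3], [-8, 10]]) = (3)(10) - (-3)(-8) = 6. (Direct check: I - K =
[[3, 3, 2],
 [4, 10, -2],
 [-6, -12, 1]]
has determinant 6.) The finite-dimensional Fredholm alternative says: either (I - K) is invertible, or ker(I - K) ≠ {0} and then range(I - K) = ker((I - K)^*)^⊥, with dim ker(I - K) = dim ker((I - K)^*). Since det(I - K) ≠ 0, 1 is not an eigenvalue of K and ker(I - K) = {0}, so we are in the first case: for every y there is a unique x = (I - K)^(-1) y. (Explicitly, by the Woodbury identity, (I - U V^T)^(-1) = I + U (I_2 - G)^(-1) V^T.)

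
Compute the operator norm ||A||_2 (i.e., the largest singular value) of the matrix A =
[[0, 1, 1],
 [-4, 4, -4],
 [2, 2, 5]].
||A||_2 ≈ 7.8821 (= sqrt(largest eigenvalue of A^T A))

||A||_2 = sigma_max(A) = sqrt(lambda_max(A^T A)). Form the symmetric matrix M = A^T A =
[[20, -12, 26],
 [-12, 21, -5],
 [26, -5, 42]].
Its characteristic polynomial (trace, sum of principal 2x2 minors, determinant of M give the coefficients) is
  p(λ) = det(λ I - M) = λ^3 - 83λ^2 + 1297λ - 16.
No integer candidate from the rational root theorem (±divisors of 16) is a root, so the roots are irrational. The cubic discriminant is Δ = 2855839717 > 0, so there are three distinct real roots. p(0) = -16 and p(1) = 1199 have opposite signs, so a root lies in (0, 1); Newton's method refines it to λ ≈ 0.0123. p(20) = 724 and p(21) = -121 have opposite signs, so a root lies in (20, 21); Newton's method refines it to λ ≈ 20.8598. p(62) = -326 and p(63) = 2315 have opposite signs, so a root lies in (62, 63); Newton's method refines it to λ ≈ 62.1278. Check (Vieta): the three roots sum to 83, matching tr M = 83.
So the eigenvalues of A^T A are ≈ 0.0123, 20.8598, 62.1278 (all ≥ 0, as they must be for A^T A). The largest is λ_max ≈ 62.1278, hence ||A||_2 = sqrt(λ_max) ≈ 7.8821.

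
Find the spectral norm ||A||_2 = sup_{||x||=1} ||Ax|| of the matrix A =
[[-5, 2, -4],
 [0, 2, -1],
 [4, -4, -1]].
||A||_2 ≈ 8.0992 (= sqrt(largest eigenvalue of A^T A))

||A||_2 = sigma_max(A) = sqrt(lambda_max(A^T A)). Form the symmetric matrix M = A^T A =
[[41, -26, 16],
 [-26, 24, -6],
 [16, -6, 18]].
Its characteristic polynomial (trace, sum of principal 2x2 minors, determinant of M give the coefficients) is
  p(λ) = det(λ I - M) = λ^3 - 83λ^2 + 1186λ - 2916.
No integer candidate from the rational root theorem (±divisors of 2916) is a root, so the roots are irrational. The cubic discriminant is Δ = 1285056084 > 0, so there are three distinct real roots. p(3) = -78 and p(4) = 564 have opposite signs, so a root lies in (3, 4); Newton's method refines it to λ ≈ 3.1103. p(14) = 164 and p(15) = -426 have opposite signs, so a root lies in (14, 15); Newton's method refines it to λ ≈ 14.2919. p(65) = -1876 and p(66) = 1308 have opposite signs, so a root lies in (65, 66); Newton's method refines it to λ ≈ 65.5978. Check (Vieta): the three roots sum to 83, matching tr M = 83.
So the eigenvalues of A^T A are ≈ 3.1103, 14.2919, 65.5978 (all ≥ 0, as they must be for A^T A). The largest is λ_max ≈ 65.5978, hence ||A||_2 = sqrt(λ_max) ≈ 8.0992.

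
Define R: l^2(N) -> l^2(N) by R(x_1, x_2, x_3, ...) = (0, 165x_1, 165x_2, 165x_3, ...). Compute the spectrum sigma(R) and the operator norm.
sigma(R) = closed disk {z in C : |z| ≤ 165}; ||R|| = 165

Note R = 165·U where U is the unit right shift (U x)_k = x_{k-1} (with x_0 := 0); so ||R|| = 165||U|| and sigma(R) = 165·sigma(U). ||R x||^2 = sum_{k≥1} |165x_k|^2 = 27225||x||^2, so ||R|| = 165 and sigma(R) ⊂ {|z| ≤ 165}. For any |lambda| < 165, the equation (R - lambda I) x = 0 forces x_1 = 0, then 165x_k = lambda x_{k+1} ⇒ x = 0, so R has no eigenvalues. But (R - lambda I) is not surjective for |lambda| < 165: solving (R - lambda I) x = e_1 would require x_n proportional to (lambda/165)^(-n), which is not in l^2. So every |lambda| < 165 lies in the residual spectrum. The boundary |lambda| = 165 is in the approximate point spectrum (the spectrum is closed). Hence sigma(R) is the closed disk of radius 165.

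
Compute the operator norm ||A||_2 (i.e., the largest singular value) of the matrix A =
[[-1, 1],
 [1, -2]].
||A||_2 = sqrt((7 + sqrt(45))/2) ≈ 2.618 (= sqrt(largest eigenvalue of A^T A))

||A||_2 = sigma_max(A) = sqrt(lambda_max(A^T A)). Form the symmetric matrix M = A^T A =
[[2, -3],
 [-3, 5]].
Its characteristic polynomial (trace, determinant of M give the coefficients) is
  p(λ) = det(λ I - M) = λ^2 - 7λ + 1.
For λ^2 - 7λ + 1 the discriminant is 45. It is nonnegative but not a perfect square, so the roots are real and irrational: λ = (7 ± sqrt(45))/2 ≈ 6.8541, 0.1459.
So the eigenvalues of A^T A are ≈ 0.1459, 6.8541 (all ≥ 0, as they must be for A^T A). The largest is λ_max = (7 + sqrt(45))/2 ≈ 6.8541, hence ||A||_2 = sqrt(λ_max) = sqrt((7 + sqrt(45))/2) ≈ 2.618.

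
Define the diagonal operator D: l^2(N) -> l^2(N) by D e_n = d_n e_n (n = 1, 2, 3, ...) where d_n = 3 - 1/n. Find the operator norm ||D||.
||D|| = 3

For a diagonal operator on l^2 with entries d_n, ||D|| = sup_n |d_n|. Here d_1 = 2, d_2 = 5/2, ..., and d_n = 3 - 1/n increases monotonically toward 3. All terms lie in [2, 3), so |d_n| = d_n and the supremum is the limit 3, which is not attained by any individual d_n. Hence ||D|| = 3.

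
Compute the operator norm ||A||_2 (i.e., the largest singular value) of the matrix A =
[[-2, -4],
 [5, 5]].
||A||_2 = sqrt((70 + sqrt(4500))/2) ≈ 8.279 (= sqrt(largest eigenvalue of A^T A))

||A||_2 = sigma_max(A) = sqrt(lambda_max(A^T A)). Form the symmetric matrix M = A^T A =
[[29, 33],
 [33, 41]].
Its characteristic polynomial (trace, determinant of M give the coefficients) is
  p(λ) = det(λ I - M) = λ^2 - 70λ + 100.
For λ^2 - 70λ + 100 the discriminant is 4500. It is nonnegative but not a perfect square, so the roots are real and irrational: λ = (70 ± sqrt(4500))/2 ≈ 68.541, 1.459.
So the eigenvalues of A^T A are ≈ 1.459, 68.541 (all ≥ 0, as they must be for A^T A). The largest is λ_max = (70 + sqrt(4500))/2 ≈ 68.541, hence ||A||_2 = sqrt(λ_max) = sqrt((70 + sqrt(4500))/2) ≈ 8.279.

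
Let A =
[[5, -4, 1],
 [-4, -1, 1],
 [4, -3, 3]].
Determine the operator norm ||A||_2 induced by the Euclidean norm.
||A||_2 ≈ 8.8601 (= sqrt(largest eigenvalue of A^T A))

||A||_2 = sigma_max(A) = sqrt(lambda_max(A^T A)). Form the symmetric matrix M = A^T A =
[[57, -28, 13],
 [-28, 26, -14],
 [13, -14, 11]].
Its characteristic polynomial (trace, sum of principal 2x2 minors, determinant of M give the coefficients) is
  p(λ) = det(λ I - M) = λ^3 - 94λ^2 + 1246λ - 2304.
No integer candidate from the rational root theorem (±divisors of 2304) is a root, so the roots are irrational. The cubic discriminant is Δ = 3039668784 > 0, so there are three distinct real roots. p(2) = -180 and p(3) = 615 have opposite signs, so a root lies in (2, 3); Newton's method refines it to λ ≈ 2.2084. p(13) = 205 and p(14) = -540 have opposite signs, so a root lies in (13, 14); Newton's method refines it to λ ≈ 13.29. p(78) = -2460 and p(79) = 2515 have opposite signs, so a root lies in (78, 79); Newton's method refines it to λ ≈ 78.5016. Check (Vieta): the three roots sum to 94, matching tr M = 94.
So the eigenvalues of A^T A are ≈ 2.2084, 13.29, 78.5016 (all ≥ 0, as they must be for A^T A). The largest is λ_max ≈ 78.5016, hence ||A||_2 = sqrt(λ_max) ≈ 8.8601.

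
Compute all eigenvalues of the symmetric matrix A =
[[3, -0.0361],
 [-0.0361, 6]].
sigma(A) ≈ {3, 6}

A is real symmetric, so its spectrum consists of real eigenvalues. Expanding the characteristic polynomial of the displayed matrix gives
  det(λ I - A) = p(λ) = λ^2 + (-9)λ + (18).
Solving p(λ) = 0 yields eigenvalues ≈ 3, 6. (A is shown rounded to 4 decimals, so these recover the underlying integer eigenvalues to within that precision.)
Verification: the trace of A = 9 equals the sum of eigenvalues 9, and det(A) ≈ 17.9999 matches the eigenvalue product 18.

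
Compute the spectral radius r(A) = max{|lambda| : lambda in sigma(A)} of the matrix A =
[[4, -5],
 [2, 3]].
r(A) = sqrt(22) ≈ 4.6904

The eigenvalues of A are the roots of its characteristic polynomial. With M = A (coefficients from the trace and determinant):
  p(λ) = det(λ I - M) = λ^2 - 7λ + 22.
For λ^2 - 7λ + 22 the discriminant is -39. It is negative, so the roots are the complex-conjugate pair λ = 7/2 ± (sqrt(39)/2) i ≈ 3.5 ± 3.1225i. For a conjugate pair the product of the roots equals the constant term, so |λ|^2 = 22 and |λ| = sqrt(22) ≈ 4.6904.
Thus the eigenvalues (to 4 decimals) are 3.5 ± 3.1225i (modulus 4.6904). The spectral radius is the largest modulus: r(A) = sqrt(22) ≈ 4.6904. (Cross-check: r(A) ≤ ||A||_2 ≈ 6.5309; equality holds whenever A is normal, though it can also hold for some non-normal A.)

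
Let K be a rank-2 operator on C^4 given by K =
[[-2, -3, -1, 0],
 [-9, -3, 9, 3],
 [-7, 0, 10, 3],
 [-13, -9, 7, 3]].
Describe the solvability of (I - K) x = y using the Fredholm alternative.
(I - K) is invertible (det(I - K) = -64 ≠ 0), so for every y in C^4 the equation (I - K) x = y has a unique solution.

K has rank 2 and factors as K = U V^T = u1 v1^T + u2 v2^T with u1 = (1, 0, -1, 2), v1 = (-2, -3, -1, 0), u2 = (0, 3, 3, 3), v2 = (-3, -1, 3, 1) (multiplying out reproduces the displayed K). The nonzero eigenvalues of U V^T coincide with those of the 2 x 2 matrix G = V^T U = [[v1·u1, v1·u2], [v2·u1, v2·u2]] = [[-1, -12], [-4, 9]], and by the Sylvester determinant identity det(I_4 - U V^T) = det(I_2 - V^T U) = det([[2, 12], [4, -8]]) = (2)(-8) - (12)(4) = -64. (Direct check: I - K =
[[3, 3, 1, 0],
 [9, 4, -9, -3],
 [7, 0, -9, -3],
 [13, 9, -7, -2]]
has determinant -64.) The finite-dimensional Fredholm alternative says: either (I - K) is invertible, or ker(I - K) ≠ {0} and then range(I - K) = ker((I - K)^*)^⊥, with dim ker(I - K) = dim ker((I - K)^*). Since det(I - K) ≠ 0, 1 is not an eigenvalue of K and ker(I - K) = {0}, so we are in the first case: for every y there is a unique x = (I - K)^(-1) y. (Explicitly, by the Woodbury identity, (I - U V^T)^(-1) = I + U (I_2 - G)^(-1) V^T.)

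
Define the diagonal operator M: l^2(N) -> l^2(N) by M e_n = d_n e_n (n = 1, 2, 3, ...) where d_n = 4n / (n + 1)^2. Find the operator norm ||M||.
||M|| = 1 (attained at n = 1)

For M diagonal, ||M|| = sup_n |d_n|. Treat f(x) = 4x / (x + 1)^2 for real x > 0. By the quotient rule, f'(x) = 4(1 - x)/(x + 1)^3, which is positive for x < 1 and negative for x > 1. So f has a unique maximum at x = 1, and since 1 is a positive integer, the supremum over n ≥ 1 is attained at n = 1: d_1 = 4·1/(1 + 1)^2 = 4·1/4 = 1. Hence ||M|| = 1.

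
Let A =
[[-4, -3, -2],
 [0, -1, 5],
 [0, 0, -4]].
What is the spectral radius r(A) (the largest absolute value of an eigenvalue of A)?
r(A) = 4

The eigenvalues of A are the roots of its characteristic polynomial. With M = A (coefficients from the trace, the sum of principal 2x2 minors, and det A):
  p(λ) = det(λ I - M) = λ^3 + 9λ^2 + 24λ + 16.
By the rational root theorem any rational root is an integer divisor of 16. Testing λ = -4: p(-4) = -64 + 144 - 96 + 16 = 0, so λ = -4 is a root. Dividing out (λ + 4) leaves p(λ) = (λ + 4)(λ^2 + 5λ + 4). For λ^2 + 5λ + 4 the discriminant is 9. It is a perfect square (3^2), so the roots are rational: λ = (-5 ± 3)/2 = -1, -4.
Thus the eigenvalues (to 4 decimals) are -1 (modulus 1); -4 (modulus 4). The spectral radius is the largest modulus: r(A) = 4. (Cross-check: r(A) ≤ ||A||_2 ≈ 6.8939; equality holds whenever A is normal, though it can also hold for some non-normal A.)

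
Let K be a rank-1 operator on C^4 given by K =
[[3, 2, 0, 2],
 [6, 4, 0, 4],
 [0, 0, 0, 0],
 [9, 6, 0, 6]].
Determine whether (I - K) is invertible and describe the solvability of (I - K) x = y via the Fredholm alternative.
(I - K) is invertible (det(I - K) = -12 ≠ 0), so for every y in C^4 the equation (I - K) x = y has a unique solution.

K has rank 1, so it is an outer product K = u v^T: every row of K is a multiple of one row vector. Reading off the entries, u = (-1, -2, 0, -3) and v = (-3, -2, 0, -2) (row i of K equals u_i·v^T). A rank-one matrix u v^T satisfies K u = u (v·u) and kills the (3)-dimensional subspace v^⊥, so its characteristic polynomial is lambda^3 (lambda - v·u) with v·u = tr K = 13. Hence the eigenvalues of I - K are 1 (multiplicity 3) and 1 - (13) = -12, so det(I - K) = -12. (Direct check: I - K =
[[-2, -2, 0, -2],
 [-6, -3, 0, -4],
 [0, 0, 1, 0],
 [-9, -6, 0, -5]]
has determinant -12.) The finite-dimensional Fredholm alternative says: either (I - K) is invertible, or ker(I - K) ≠ {0} and then range(I - K) = ker((I - K)^*)^⊥, with dim ker(I - K) = dim ker((I - K)^*). Since det(I - K) ≠ 0, 1 is not an eigenvalue of K and ker(I - K) = {0}, so we are in the first case: for every y there is a unique x = (I - K)^(-1) y. Explicitly, by the Sherman–Morrison formula, (I - u v^T)^(-1) = I + u v^T/(1 - v·u), i.e. (I - K)^(-1) = I + K/(-12).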